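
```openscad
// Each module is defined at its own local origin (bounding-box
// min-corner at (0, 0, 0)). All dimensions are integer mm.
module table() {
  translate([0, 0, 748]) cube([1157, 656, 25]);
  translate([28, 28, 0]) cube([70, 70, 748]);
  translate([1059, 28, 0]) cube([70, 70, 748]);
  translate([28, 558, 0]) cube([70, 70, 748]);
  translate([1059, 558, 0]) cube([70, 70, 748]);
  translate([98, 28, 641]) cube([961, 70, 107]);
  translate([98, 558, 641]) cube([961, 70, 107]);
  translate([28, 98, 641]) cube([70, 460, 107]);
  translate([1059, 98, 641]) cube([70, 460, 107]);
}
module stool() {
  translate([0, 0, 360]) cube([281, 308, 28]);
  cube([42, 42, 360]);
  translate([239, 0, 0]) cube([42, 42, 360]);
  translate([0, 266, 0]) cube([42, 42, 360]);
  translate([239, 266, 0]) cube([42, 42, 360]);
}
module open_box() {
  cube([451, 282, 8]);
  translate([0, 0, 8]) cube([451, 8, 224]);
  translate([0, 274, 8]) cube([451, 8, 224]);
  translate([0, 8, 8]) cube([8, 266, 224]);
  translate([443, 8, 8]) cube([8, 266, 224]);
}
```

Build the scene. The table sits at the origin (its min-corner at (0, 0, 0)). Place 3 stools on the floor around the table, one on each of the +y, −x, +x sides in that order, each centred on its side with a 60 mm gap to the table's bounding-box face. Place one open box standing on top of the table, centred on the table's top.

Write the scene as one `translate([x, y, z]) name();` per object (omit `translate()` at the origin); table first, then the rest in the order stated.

table();
translate([438, 716, 0]) stool();
translate([-341, 174, 0]) stool();
translate([1217, 174, 0]) stool();
translate([353, 187, 773]) open_box();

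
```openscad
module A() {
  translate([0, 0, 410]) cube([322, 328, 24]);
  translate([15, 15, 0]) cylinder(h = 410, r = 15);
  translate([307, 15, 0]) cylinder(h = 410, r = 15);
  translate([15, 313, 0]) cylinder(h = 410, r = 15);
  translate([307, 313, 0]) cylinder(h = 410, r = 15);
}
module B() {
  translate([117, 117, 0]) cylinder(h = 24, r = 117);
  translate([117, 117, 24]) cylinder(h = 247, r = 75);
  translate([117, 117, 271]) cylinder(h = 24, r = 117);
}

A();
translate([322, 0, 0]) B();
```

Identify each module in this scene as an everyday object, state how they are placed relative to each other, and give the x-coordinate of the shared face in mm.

A is a stool. B is a spool. The spool is against the stool's +x side, with their −y faces flush. The x-coordinate of the shared face is 322 mm.

The stool's +x face and the spool's −x face are both at x = 322 mm.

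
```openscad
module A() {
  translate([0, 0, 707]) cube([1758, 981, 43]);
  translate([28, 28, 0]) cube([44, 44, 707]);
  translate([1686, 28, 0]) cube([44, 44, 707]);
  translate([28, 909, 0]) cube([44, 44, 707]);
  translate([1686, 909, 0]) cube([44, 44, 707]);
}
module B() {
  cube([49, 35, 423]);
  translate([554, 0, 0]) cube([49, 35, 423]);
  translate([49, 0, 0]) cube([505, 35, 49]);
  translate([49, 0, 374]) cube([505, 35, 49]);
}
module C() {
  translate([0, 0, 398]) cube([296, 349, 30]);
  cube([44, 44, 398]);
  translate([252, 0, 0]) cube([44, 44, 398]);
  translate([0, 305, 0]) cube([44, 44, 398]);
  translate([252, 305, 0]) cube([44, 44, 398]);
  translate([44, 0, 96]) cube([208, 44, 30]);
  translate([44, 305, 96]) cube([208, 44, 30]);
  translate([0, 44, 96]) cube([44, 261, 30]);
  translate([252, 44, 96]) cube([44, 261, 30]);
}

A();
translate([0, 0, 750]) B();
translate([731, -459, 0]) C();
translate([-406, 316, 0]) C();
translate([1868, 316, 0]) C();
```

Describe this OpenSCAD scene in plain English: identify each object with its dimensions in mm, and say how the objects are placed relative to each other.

A is a table with a 1758×981 mm rectangular top, 43 mm thick, top surface at z = 750 mm, supported by four 44×44 mm square legs, each inset 28 mm from the nearest pair of top edges, running from the floor.

B is a picture frame with a 505×325 mm rectangular opening (x by z) and a uniform 49 mm border on every side. Frame depth is 35 mm along y. It is built from two vertical stiles running the full outside height and two horizontal rails spanning the gap between the stiles.

C is a simple wooden stool: a rectangular seat 296 mm (x) by 349 mm (y), 30 mm thick, top face at z = 428 mm, on four square legs, each 44×44 mm in cross-section. The legs rest on z = 0, each flush with a corner of the seat. Four stretchers, 44 mm wide and 30 mm tall, connect adjacent legs with their undersides at z = 96 mm, each running between the inner faces of the legs it joins and aligned with the legs' outer faces on the other axis.

The picture frame is on top of the table. Three stools sit around the table at the −y, −x, +x sides.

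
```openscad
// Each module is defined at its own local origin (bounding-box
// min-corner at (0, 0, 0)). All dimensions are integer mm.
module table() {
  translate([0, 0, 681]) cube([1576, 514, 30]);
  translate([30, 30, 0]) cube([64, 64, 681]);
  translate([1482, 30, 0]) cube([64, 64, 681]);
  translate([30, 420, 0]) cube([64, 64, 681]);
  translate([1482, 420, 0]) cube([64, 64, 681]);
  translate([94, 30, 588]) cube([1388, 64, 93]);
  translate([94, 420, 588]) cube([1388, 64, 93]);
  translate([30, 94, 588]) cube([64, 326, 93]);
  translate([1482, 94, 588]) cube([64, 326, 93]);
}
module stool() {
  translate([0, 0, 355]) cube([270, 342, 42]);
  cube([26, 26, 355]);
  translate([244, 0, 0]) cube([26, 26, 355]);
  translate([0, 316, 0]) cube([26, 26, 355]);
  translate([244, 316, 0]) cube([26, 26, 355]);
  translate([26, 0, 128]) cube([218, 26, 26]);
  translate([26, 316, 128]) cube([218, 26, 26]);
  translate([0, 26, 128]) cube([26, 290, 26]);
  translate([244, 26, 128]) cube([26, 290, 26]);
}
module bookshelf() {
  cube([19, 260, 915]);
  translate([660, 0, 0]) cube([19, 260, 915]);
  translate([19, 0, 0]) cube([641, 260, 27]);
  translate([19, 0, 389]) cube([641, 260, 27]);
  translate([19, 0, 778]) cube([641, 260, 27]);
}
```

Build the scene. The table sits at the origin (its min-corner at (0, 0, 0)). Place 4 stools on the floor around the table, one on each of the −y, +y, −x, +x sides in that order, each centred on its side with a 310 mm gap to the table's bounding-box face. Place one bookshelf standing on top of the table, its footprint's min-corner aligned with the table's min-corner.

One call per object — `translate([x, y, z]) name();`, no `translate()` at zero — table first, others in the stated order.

table();
translate([653, -652, 0]) stool();
translate([653, 824, 0]) stool();
translate([-580, 86, 0]) stool();
translate([1886, 86, 0]) stool();
translate([0, 0, 711]) bookshelf();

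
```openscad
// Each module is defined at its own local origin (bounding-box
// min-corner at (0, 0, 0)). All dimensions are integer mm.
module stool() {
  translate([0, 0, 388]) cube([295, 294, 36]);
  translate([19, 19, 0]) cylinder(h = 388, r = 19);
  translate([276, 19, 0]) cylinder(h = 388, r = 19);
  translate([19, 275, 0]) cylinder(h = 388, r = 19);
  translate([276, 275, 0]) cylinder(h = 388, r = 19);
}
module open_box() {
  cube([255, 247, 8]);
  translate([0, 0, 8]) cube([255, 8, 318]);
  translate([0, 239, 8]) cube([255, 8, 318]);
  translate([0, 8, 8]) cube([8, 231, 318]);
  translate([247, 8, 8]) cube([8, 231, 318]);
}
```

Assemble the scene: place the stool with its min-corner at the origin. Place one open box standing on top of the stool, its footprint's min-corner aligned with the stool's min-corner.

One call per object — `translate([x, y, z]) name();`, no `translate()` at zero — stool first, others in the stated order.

stool();
translate([0, 0, 424]) open_box();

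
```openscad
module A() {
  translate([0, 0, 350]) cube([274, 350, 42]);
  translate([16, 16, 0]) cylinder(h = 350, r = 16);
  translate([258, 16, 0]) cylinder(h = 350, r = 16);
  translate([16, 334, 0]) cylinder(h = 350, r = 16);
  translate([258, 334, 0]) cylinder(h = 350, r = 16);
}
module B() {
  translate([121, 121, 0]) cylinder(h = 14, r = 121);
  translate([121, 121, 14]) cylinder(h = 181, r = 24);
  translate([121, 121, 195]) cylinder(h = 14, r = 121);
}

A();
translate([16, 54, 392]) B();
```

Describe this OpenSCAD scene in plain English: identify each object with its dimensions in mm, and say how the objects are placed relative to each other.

A is a four-legged stool. The seat is 274×350 mm, 42 mm thick, top at z = 392 mm. It stands on four round legs, each 32 mm in diameter, from z = 0 to the seat underside, each leg's axis is inset half a diameter from the nearest pair of seat edges (so the leg's bounding box is flush with the corner).

B is a spool: two coaxial disc flanges of radius 121 mm and thickness 14 mm, joined by a core cylinder of radius 24 mm and height 181 mm. The lower flange rests on z = 0 and the three cylinders share a vertical axis.

The spool is on top of the stool, centred.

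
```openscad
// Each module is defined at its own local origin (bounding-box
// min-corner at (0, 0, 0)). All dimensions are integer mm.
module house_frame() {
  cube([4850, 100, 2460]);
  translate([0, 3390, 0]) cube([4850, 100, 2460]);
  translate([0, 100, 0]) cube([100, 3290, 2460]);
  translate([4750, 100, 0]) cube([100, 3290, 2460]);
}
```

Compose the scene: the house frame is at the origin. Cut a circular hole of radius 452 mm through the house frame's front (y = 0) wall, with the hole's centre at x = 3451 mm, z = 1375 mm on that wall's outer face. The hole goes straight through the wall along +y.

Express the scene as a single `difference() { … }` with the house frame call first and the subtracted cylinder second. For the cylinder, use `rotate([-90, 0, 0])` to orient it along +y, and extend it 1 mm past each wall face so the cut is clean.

difference() {
  house_frame();
  translate([3451, -1, 1375]) rotate([-90, 0, 0]) cylinder(h = 102, r = 452);
}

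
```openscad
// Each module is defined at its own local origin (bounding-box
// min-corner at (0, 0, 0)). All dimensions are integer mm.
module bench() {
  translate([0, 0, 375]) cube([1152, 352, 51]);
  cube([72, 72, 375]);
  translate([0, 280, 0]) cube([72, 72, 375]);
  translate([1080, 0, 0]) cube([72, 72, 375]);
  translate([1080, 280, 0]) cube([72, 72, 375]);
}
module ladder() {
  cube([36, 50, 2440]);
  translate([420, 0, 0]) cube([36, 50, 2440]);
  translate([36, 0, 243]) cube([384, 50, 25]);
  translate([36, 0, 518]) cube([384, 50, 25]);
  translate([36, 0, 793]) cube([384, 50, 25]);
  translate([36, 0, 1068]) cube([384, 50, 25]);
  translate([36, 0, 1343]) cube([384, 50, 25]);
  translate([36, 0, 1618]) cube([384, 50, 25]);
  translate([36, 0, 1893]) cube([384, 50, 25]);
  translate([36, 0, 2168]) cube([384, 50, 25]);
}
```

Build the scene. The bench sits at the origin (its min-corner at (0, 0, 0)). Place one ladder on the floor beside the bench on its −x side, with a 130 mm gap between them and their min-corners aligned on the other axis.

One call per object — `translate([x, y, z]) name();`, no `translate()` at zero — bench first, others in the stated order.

bench();
translate([-586, 0, 0]) ladder();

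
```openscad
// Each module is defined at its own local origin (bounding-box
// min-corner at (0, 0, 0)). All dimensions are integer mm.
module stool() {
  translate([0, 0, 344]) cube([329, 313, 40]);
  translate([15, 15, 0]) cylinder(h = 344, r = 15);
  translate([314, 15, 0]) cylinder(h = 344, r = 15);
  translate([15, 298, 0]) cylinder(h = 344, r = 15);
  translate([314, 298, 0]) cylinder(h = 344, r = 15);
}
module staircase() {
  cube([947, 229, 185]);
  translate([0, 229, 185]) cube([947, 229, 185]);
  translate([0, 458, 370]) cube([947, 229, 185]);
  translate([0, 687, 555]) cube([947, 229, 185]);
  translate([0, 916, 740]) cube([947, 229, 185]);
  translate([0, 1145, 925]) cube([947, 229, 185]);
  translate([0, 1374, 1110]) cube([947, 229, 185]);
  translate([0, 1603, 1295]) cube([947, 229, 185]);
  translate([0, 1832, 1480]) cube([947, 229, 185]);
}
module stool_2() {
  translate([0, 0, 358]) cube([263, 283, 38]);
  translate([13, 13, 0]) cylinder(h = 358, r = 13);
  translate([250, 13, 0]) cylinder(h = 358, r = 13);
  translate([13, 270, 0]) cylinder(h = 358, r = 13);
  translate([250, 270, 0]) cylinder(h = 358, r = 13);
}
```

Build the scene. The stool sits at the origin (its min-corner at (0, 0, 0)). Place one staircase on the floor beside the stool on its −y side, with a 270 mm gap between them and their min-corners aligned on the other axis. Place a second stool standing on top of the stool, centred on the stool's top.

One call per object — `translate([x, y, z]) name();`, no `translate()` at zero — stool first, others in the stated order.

stool();
translate([0, -2331, 0]) staircase();
translate([33, 15, 384]) stool_2();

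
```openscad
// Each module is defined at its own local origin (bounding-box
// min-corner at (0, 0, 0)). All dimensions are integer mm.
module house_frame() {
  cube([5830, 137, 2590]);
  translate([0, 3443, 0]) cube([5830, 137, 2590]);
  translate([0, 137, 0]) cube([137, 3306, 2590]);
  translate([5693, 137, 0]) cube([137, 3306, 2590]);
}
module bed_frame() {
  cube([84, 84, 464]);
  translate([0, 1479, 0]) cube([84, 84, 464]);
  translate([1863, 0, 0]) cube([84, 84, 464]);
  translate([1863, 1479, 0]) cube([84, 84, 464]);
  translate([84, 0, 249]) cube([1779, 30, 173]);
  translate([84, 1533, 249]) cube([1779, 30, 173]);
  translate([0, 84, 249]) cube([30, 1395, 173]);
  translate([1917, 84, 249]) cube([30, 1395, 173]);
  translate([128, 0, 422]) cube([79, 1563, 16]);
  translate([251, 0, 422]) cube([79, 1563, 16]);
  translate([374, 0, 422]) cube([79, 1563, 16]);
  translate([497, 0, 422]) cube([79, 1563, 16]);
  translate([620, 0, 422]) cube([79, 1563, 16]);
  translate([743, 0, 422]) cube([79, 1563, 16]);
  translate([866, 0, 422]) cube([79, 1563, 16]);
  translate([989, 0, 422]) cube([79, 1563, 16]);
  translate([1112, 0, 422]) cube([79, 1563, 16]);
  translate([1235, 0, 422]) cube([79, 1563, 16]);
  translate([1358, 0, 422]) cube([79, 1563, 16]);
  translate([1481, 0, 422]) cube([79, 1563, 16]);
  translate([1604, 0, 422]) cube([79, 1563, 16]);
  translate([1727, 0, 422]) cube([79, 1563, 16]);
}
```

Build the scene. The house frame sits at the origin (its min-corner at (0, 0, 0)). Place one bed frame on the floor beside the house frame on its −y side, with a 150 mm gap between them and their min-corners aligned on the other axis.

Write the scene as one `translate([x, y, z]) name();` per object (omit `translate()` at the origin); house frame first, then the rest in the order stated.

house_frame();
translate([0, -1713, 0]) bed_frame();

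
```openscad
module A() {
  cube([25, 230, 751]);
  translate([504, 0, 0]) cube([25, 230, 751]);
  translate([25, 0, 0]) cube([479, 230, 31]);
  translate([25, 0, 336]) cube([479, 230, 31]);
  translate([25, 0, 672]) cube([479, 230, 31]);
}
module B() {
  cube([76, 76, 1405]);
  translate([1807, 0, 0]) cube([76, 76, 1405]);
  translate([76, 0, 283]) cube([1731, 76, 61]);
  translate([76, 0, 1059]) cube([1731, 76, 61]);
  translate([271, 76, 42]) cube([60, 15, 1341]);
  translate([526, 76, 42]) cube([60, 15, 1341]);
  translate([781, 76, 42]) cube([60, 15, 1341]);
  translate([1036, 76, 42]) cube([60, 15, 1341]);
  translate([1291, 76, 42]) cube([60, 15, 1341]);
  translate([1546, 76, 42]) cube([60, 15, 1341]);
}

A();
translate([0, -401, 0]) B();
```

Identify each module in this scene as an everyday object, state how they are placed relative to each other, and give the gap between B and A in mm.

The fence section's nearest face is 310 mm from the bookshelf's −y face.

A is a bookshelf. B is a fence section. The fence section is on the floor beside the bookshelf on its −y side. The gap between the fence section and the bookshelf is 310 mm.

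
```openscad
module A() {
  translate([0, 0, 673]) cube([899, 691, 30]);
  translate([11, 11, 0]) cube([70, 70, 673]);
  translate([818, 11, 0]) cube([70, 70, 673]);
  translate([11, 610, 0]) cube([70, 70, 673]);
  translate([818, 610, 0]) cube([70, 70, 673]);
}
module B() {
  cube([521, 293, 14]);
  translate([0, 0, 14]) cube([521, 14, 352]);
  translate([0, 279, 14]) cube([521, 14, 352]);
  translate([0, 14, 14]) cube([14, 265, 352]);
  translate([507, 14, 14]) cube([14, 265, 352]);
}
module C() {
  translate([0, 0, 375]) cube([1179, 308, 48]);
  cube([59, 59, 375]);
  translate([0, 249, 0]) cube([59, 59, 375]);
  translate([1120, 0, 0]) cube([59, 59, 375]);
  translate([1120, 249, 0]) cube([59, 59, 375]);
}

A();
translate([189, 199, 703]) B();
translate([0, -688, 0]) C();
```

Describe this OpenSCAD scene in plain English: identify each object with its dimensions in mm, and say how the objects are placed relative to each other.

A is a rectangular dining table. The top is 899×691×30 mm with its upper surface at z = 703 mm. It stands on four 70×70 mm square legs, each inset 11 mm from the nearest pair of top edges, running from the floor to the underside of the top.

B is an open storage box with external size 521×293×366 mm and wall thickness 14 mm (the base is also 14 mm thick). The base covers the whole footprint; the four walls stand on the base, with the y-facing walls full-width and the x-facing walls fitting between their inner faces.

C is a long wooden bench with a 1179 mm (x) × 308 mm (y) seat, 48 mm thick, its top surface 423 mm above the floor. Four 59 mm square legs at the seat corners, flush with the edges, run from z = 0 to the seat underside.

The open box is on top of the table, centred. The bench is on the floor beside the table on its −y side.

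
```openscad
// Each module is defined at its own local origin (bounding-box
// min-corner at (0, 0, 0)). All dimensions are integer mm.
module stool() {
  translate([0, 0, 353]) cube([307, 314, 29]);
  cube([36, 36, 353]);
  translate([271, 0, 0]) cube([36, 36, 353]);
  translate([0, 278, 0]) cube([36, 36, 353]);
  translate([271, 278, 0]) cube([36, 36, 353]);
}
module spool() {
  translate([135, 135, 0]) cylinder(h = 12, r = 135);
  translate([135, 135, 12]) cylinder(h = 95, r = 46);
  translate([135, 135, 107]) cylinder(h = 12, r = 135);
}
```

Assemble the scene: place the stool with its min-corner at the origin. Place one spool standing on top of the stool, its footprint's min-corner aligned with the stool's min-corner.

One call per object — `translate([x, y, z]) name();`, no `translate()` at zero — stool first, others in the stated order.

stool();
translate([0, 0, 382]) spool();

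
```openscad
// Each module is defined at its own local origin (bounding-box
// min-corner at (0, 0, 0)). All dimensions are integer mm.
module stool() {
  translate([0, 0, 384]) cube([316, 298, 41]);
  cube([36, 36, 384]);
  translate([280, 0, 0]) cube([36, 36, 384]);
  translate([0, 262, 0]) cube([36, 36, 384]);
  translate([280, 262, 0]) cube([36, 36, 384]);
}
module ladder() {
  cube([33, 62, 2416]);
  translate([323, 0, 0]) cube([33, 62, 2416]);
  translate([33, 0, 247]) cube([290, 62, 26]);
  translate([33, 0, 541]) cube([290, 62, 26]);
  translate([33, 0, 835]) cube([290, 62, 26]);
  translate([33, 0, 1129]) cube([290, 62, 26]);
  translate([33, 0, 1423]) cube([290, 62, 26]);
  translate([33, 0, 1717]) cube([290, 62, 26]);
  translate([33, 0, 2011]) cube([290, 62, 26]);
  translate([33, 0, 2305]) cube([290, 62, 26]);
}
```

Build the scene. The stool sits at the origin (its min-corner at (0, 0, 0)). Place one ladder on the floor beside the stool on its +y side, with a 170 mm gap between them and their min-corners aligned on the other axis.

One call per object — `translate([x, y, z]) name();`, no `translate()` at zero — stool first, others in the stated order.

stool();
translate([0, 468, 0]) ladder();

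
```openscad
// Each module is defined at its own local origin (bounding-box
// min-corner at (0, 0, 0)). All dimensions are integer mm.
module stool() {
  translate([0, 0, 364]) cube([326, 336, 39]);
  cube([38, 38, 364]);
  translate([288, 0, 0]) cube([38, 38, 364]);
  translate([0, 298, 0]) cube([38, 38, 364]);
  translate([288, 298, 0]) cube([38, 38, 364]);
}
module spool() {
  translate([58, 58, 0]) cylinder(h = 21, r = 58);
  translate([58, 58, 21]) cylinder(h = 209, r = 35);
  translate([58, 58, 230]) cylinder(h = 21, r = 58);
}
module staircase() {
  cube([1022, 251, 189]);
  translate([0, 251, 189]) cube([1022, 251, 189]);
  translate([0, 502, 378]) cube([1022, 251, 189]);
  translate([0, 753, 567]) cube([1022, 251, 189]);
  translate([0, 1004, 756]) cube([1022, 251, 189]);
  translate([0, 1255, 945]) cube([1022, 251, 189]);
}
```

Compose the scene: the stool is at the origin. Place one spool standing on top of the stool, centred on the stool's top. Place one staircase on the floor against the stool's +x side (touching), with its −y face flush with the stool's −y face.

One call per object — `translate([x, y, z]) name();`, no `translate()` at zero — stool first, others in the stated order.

stool();
translate([105, 110, 403]) spool();
translate([326, 0, 0]) staircase();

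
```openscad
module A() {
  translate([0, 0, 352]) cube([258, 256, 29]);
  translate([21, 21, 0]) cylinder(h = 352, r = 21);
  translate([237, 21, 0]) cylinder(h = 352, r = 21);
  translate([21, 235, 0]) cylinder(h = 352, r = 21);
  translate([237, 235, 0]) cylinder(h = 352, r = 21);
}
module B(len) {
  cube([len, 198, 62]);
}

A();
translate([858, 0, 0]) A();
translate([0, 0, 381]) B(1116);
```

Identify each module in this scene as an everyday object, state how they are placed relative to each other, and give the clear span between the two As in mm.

Second stool starts at x = 858; first ends at x = 258; clear span = 858 − 258 = 600 mm.

A is a stool. B is a beam. A beam spans the tops of two stools. The clear span between the two stools is 600 mm.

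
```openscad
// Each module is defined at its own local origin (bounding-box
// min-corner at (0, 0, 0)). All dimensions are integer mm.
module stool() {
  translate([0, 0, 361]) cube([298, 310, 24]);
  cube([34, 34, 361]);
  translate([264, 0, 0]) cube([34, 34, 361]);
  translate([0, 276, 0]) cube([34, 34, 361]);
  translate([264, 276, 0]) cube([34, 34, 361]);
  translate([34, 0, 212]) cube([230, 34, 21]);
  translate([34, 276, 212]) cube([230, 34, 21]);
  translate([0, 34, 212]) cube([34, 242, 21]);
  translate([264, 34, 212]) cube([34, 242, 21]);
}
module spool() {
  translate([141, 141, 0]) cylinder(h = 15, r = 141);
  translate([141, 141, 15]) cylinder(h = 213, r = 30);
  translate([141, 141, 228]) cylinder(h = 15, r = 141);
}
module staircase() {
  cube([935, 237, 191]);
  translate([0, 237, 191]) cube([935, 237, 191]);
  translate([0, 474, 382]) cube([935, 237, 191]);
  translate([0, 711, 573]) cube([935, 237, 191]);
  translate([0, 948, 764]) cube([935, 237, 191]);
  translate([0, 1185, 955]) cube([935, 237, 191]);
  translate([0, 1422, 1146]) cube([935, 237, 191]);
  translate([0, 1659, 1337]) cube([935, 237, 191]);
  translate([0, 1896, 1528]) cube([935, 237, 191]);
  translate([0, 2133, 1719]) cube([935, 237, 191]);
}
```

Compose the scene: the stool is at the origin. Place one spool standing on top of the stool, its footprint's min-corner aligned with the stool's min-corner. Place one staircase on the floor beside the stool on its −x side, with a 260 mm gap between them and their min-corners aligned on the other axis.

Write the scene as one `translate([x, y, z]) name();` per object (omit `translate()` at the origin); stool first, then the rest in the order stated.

stool();
translate([0, 0, 385]) spool();
translate([-1195, 0, 0]) staircase();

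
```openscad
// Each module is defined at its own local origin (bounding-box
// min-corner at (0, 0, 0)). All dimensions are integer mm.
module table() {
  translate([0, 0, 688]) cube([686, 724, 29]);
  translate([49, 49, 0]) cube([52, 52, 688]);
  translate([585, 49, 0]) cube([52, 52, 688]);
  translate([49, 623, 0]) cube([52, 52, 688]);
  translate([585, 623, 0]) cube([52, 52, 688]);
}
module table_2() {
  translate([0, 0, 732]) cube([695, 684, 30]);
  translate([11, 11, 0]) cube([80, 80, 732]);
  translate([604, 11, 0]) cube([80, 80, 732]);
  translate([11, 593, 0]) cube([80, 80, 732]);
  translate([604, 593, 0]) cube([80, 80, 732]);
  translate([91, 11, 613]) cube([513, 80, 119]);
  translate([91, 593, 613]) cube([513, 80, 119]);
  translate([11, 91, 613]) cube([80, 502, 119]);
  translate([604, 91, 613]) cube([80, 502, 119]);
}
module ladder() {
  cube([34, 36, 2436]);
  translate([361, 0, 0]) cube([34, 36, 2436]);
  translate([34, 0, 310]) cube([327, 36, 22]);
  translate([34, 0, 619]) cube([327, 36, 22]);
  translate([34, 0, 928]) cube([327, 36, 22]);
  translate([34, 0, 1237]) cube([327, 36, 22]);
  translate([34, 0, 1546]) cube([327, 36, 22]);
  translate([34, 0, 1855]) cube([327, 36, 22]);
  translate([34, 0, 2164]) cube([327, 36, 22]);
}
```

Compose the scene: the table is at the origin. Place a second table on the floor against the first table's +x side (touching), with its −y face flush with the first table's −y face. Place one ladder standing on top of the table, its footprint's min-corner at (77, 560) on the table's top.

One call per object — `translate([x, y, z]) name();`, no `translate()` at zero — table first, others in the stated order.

table();
translate([686, 0, 0]) table_2();
translate([77, 560, 717]) ladder();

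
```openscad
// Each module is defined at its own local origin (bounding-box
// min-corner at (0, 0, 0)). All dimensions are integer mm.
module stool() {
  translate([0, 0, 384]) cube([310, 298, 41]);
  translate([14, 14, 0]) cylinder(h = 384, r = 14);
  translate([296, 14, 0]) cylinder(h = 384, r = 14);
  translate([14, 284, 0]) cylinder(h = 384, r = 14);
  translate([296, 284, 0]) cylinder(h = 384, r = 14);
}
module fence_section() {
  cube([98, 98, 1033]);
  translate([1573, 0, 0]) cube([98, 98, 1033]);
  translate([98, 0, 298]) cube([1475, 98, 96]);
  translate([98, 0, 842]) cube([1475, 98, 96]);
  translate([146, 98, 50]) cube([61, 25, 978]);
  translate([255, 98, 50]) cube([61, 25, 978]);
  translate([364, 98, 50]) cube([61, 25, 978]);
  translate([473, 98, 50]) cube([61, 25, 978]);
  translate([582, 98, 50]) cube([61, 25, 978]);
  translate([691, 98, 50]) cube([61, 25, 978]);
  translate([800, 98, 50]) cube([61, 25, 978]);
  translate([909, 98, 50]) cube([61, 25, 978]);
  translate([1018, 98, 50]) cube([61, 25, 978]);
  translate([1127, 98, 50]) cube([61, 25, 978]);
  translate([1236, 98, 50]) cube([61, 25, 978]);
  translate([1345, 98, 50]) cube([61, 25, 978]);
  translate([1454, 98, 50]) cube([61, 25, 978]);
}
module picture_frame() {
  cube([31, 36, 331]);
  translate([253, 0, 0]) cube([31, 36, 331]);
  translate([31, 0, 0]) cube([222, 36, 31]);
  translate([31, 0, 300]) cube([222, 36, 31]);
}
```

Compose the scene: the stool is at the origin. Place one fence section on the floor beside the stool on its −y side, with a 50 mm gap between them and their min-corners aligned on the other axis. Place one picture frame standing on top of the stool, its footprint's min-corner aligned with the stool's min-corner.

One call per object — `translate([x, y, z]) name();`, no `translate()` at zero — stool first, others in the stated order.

stool();
translate([0, -173, 0]) fence_section();
translate([0, 0, 425]) picture_frame();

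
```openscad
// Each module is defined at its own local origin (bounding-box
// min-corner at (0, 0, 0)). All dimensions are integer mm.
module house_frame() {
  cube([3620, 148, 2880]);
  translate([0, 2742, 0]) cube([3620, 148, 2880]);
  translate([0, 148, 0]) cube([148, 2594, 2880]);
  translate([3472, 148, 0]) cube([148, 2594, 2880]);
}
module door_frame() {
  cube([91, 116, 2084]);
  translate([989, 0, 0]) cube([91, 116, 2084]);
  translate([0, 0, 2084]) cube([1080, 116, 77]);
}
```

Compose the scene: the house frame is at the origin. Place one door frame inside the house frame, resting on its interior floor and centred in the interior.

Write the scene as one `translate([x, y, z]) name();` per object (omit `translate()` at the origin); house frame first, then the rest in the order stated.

house_frame();
translate([1270, 1387, 0]) door_frame();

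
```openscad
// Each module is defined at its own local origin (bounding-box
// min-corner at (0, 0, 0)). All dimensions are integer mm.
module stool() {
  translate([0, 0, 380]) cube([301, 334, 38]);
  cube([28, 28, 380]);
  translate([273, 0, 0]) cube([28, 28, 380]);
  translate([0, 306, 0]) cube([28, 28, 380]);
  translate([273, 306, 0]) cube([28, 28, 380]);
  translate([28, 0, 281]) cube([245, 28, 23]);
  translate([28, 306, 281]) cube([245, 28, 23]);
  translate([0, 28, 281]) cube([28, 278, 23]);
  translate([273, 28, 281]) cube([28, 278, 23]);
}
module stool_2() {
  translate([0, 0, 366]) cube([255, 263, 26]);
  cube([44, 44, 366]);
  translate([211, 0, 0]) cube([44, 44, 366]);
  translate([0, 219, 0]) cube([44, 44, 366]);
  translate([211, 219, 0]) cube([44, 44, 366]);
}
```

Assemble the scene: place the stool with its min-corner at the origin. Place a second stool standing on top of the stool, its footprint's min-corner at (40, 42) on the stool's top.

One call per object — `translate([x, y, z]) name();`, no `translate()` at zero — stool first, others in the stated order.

stool();
translate([40, 42, 418]) stool_2();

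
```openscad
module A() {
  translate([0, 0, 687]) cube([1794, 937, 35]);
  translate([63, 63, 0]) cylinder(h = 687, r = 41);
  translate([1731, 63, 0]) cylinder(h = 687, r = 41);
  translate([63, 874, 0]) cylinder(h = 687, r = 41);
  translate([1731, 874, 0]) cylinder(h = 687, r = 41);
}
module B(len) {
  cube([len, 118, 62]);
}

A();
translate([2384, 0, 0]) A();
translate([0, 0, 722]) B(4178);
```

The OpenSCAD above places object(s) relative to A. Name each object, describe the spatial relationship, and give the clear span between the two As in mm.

Second table starts at x = 2384; first ends at x = 1794; clear span = 2384 − 1794 = 590 mm.

A is a table. B is a beam. A beam spans the tops of two tables. The clear span between the two tables is 590 mm.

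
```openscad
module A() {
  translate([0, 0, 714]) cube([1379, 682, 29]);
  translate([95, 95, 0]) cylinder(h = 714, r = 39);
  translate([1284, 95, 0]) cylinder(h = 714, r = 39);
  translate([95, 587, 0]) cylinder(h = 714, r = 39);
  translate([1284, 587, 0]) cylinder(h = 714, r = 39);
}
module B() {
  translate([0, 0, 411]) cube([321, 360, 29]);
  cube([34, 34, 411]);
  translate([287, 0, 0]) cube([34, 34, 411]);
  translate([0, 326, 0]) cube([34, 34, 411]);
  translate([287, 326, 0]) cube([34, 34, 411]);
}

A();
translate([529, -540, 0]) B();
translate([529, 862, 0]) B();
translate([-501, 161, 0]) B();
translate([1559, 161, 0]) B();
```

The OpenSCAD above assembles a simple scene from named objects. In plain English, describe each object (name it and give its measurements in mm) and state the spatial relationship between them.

A is a rectangular dining table. The top is 1379×682×29 mm with its upper surface at z = 743 mm. It stands on four round legs of 78 mm diameter, each leg's bounding box inset 56 mm from the nearest pair of top edges, running from the floor to the underside of the top.

B is a simple wooden stool: a rectangular seat 321 mm (x) by 360 mm (y), 29 mm thick, top face at z = 440 mm, on four square legs, each 34×34 mm in cross-section. The legs rest on z = 0, each flush with a corner of the seat.

Four stools sit around the table at the −y, +y, −x, +x sides.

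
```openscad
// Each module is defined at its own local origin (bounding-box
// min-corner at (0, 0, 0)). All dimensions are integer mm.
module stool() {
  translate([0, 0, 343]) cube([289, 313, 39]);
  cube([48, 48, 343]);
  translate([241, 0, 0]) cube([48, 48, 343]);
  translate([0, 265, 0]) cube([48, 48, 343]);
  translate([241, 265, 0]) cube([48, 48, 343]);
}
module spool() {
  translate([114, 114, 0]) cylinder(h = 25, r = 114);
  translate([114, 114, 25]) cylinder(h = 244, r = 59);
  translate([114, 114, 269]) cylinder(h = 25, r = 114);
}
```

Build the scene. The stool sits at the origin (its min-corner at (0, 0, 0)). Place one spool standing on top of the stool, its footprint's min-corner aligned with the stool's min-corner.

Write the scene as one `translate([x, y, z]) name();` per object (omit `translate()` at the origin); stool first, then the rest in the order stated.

stool();
translate([0, 0, 382]) spool();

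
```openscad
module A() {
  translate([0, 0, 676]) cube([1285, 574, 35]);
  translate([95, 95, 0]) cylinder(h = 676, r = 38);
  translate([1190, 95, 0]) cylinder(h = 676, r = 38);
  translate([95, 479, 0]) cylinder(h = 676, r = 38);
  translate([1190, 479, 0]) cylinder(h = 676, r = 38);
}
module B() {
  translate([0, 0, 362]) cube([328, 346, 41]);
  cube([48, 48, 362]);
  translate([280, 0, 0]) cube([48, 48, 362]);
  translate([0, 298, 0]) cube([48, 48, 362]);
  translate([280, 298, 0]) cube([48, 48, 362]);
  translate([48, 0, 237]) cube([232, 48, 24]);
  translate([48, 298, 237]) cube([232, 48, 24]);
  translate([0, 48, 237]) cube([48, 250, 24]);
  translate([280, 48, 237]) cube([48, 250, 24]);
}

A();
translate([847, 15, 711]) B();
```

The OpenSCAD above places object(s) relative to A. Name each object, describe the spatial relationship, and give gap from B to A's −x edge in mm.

The stool's min-x is at 847; the table's min-x is 0; gap = 847 mm.

A is a table. B is a stool. The stool is on top of the table. The gap from the stool to the table's −x edge is 847 mm.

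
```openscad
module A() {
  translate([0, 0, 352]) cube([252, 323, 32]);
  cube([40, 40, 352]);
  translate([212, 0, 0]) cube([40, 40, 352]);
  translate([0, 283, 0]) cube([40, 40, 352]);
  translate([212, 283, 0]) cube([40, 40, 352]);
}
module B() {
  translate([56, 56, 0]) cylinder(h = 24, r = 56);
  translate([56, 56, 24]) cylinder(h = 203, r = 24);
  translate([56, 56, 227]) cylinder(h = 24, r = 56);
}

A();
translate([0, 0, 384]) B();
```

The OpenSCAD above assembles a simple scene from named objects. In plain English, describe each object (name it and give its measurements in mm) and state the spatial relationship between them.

A is a four-legged stool. The seat is 252×323 mm, 32 mm thick, top at z = 384 mm. It stands on four square legs, each 40×40 mm in cross-section, from z = 0 to the seat underside, each flush with a corner of the seat.

B is a spool: two coaxial disc flanges of radius 56 mm and thickness 24 mm, joined by a core cylinder of radius 24 mm and height 203 mm. The lower flange rests on z = 0 and the three cylinders share a vertical axis.

The spool is on top of the stool.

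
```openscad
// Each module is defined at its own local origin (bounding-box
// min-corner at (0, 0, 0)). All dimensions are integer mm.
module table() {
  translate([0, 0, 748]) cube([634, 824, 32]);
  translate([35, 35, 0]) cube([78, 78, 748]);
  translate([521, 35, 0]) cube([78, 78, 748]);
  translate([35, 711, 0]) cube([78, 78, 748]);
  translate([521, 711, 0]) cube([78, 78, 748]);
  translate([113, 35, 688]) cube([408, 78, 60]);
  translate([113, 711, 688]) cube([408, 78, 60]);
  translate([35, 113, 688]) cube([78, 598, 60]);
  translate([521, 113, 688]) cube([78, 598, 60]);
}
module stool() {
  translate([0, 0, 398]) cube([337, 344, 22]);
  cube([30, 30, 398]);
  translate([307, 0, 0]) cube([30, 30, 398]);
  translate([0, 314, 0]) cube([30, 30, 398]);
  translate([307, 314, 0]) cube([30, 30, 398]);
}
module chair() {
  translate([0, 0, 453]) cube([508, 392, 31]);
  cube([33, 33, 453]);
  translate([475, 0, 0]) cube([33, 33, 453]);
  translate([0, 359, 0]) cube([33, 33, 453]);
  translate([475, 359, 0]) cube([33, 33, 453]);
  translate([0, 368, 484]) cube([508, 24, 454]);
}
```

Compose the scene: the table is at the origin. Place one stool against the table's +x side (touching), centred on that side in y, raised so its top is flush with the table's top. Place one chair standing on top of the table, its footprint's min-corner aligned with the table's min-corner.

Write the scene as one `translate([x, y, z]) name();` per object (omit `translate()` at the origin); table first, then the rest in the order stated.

table();
translate([634, 240, 360]) stool();
translate([0, 0, 780]) chair();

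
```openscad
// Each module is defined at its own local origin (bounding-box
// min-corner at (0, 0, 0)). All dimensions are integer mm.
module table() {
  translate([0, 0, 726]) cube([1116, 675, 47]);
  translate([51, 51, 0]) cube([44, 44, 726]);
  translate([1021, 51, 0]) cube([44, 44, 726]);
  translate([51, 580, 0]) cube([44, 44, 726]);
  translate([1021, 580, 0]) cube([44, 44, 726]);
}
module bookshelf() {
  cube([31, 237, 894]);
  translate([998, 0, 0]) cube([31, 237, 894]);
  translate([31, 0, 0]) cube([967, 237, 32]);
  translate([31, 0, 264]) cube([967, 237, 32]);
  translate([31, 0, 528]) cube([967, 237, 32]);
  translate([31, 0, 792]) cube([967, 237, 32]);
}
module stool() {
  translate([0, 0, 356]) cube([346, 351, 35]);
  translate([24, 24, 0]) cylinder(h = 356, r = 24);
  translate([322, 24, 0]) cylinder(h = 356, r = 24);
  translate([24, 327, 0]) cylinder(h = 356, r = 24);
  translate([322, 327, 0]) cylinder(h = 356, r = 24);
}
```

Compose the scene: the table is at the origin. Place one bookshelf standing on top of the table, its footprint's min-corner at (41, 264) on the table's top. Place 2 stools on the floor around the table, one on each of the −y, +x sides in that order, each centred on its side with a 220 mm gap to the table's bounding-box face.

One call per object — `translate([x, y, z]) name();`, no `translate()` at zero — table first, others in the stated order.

table();
translate([41, 264, 773]) bookshelf();
translate([385, -571, 0]) stool();
translate([1336, 162, 0]) stool();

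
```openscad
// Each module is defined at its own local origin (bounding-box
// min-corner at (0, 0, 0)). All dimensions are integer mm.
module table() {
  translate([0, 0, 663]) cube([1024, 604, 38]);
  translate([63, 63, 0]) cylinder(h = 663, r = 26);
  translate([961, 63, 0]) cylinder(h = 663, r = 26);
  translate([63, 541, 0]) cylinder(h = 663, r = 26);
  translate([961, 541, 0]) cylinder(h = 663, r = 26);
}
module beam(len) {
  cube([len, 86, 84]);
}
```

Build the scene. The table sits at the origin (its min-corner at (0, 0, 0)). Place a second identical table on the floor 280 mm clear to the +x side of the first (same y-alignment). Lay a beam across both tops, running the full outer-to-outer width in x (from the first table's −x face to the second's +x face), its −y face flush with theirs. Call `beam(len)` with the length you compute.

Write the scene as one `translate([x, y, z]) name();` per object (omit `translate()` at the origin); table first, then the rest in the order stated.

table();
translate([1304, 0, 0]) table();
translate([0, 0, 701]) beam(2328);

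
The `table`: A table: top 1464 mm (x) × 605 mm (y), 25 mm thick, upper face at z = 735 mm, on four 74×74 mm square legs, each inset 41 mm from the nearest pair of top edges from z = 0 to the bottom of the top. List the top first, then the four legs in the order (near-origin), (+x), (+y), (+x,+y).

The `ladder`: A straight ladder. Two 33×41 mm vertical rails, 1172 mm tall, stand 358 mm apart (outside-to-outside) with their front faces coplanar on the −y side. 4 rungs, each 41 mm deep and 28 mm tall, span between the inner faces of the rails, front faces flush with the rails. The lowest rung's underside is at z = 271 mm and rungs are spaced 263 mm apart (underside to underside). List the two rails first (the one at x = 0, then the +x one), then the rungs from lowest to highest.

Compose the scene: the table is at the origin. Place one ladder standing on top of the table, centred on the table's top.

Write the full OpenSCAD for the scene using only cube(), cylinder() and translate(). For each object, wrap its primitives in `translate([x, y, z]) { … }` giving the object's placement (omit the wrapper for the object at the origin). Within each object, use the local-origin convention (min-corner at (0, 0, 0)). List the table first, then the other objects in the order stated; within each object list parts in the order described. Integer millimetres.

translate([0, 0, 710]) cube([1464, 605, 25]);
translate([41, 41, 0]) cube([74, 74, 710]);
translate([1349, 41, 0]) cube([74, 74, 710]);
translate([41, 490, 0]) cube([74, 74, 710]);
translate([1349, 490, 0]) cube([74, 74, 710]);
translate([553, 282, 735]) {
  cube([33, 41, 1172]);
  translate([325, 0, 0]) cube([33, 41, 1172]);
  translate([33, 0, 271]) cube([292, 41, 28]);
  translate([33, 0, 534]) cube([292, 41, 28]);
  translate([33, 0, 797]) cube([292, 41, 28]);
  translate([33, 0, 1060]) cube([292, 41, 28]);
}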